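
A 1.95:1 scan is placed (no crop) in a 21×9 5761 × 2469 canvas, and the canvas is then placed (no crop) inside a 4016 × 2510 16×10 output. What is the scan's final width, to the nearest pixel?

3356 px

Inside the 5761×2469 canvas the scan is height-limited at 4814.55 × 2469.00.
The 21×9 canvas is width-limited in 4016×2510, giving 4016.00 × 1721.14; scale factor 0.6971.
So the scan's width is 4814.55 × 0.6971 ≈ 3356.23.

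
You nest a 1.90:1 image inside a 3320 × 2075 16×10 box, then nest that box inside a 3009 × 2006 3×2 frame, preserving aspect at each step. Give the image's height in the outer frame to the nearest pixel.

1.90:1 in 3320×2075: fills the width, so the image is 3320.00 × 1747.37.
The 16×10 canvas is width-limited in 3009×2006, giving 3009.00 × 1880.62; scale factor 0.9063.
So the image's height is 1747.37 × 0.9063 ≈ 1583.68.

1584 px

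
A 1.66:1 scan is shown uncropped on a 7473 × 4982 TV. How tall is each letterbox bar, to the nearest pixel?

240 px

1.66:1 (1.660) > 3×2 (1.500), so the scan fills the width.
That makes the image 4501.81 px tall (7473 / 1.660).
Leftover height: 4982 − 4501.81 = 480.19 px → 240.10 each side.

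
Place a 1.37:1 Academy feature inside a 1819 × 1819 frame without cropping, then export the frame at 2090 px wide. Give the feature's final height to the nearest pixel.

1526 px

At 1819×1819 the feature is width-limited, so height = 1819 / 1.370 ≈ 1327.74 px.
The frame scales by 2090/1819 = 1.1490; 1327.74 × 1.1490 ≈ 1525.55 px.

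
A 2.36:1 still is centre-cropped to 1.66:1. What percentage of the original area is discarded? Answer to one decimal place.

1.66:1 is narrower than 2.36:1, so the crop keeps the full height and trims the width.
(1.660)/(2.360) ≈ 0.703 of the area survives, leaving 29.66% discarded.

29.7%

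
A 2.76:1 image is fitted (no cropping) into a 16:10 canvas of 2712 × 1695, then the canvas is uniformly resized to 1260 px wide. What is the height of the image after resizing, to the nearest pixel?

457 px

In the 2712×1695 frame the image fills the width: height = 2712 / 2.760 ≈ 982.61 px.
The frame scales by 1260/2712 = 0.4646; 982.61 × 0.4646 ≈ 456.52 px.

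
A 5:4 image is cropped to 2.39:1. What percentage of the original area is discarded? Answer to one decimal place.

47.7%

The width stays; only height is cut (since 2.39:1 is wider than 5:4).
(1.250)/(2.390) ≈ 0.523 of the area survives, leaving 47.70% discarded.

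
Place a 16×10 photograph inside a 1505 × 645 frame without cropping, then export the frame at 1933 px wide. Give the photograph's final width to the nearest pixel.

1325 px

At 1505×645 the photograph is height-limited, so width = 645 × 16/10 ≈ 1032.00 px.
Scaling 1505 → 1933 is ×1.2844, so the width becomes 1032.00 × 1.2844 ≈ 1325.49 px.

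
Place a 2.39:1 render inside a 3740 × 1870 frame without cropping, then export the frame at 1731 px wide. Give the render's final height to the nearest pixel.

724 px

Fitted into 3740×1870, the render spans the width; its height is 3740 / 2.390 ≈ 1564.85 px.
Resizing to 1731 px wide multiplies everything by 0.4628: 1564.85 → 724.27 px.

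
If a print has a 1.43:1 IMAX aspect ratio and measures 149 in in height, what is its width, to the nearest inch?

213 in

At 1.43:1 IMAX, 149 × 1.430 ≈ 213.07.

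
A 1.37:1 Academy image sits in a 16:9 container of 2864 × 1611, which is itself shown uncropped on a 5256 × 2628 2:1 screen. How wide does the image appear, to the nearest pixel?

1.37:1 Academy in 2864×1611: fills the height, so the image is 2207.07 × 1611.00.
Second fit — the 16:9 canvas into 5256×2628 spans the height: 4672.00 × 2628.00 (×1.6313 from 2864×1611).
Applying the same ×1.6313: 2207.07 → 3600.36.

3600 px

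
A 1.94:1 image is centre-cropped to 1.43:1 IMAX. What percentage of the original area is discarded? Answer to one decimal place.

26.3%

The height stays; only width is cut (since 1.43:1 IMAX is narrower than 1.94:1).
Fraction kept = (1.430)/(1.940) ≈ 73.71%, so 26.29% is lost.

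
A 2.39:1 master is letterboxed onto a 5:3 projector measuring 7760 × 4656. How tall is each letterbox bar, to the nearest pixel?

705 px

Since 2.390 > 1.667, the master is width-limited.
That makes the image 3246.86 px tall (7760 / 2.390).
Black = 4656 − 3246.86 = 1409.14 px, or 704.57 per bar.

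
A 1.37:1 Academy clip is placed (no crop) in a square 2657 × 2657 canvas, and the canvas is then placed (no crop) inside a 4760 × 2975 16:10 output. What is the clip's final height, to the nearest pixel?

2172 px

Inside the 2657×2657 canvas the clip is width-limited at 2657.00 × 1939.42.
The square canvas is height-limited in 4760×2975, giving 2975.00 × 2975.00; scale factor 1.1197.
The clip scales with it: height 1939.42 × 1.1197 ≈ 2171.53.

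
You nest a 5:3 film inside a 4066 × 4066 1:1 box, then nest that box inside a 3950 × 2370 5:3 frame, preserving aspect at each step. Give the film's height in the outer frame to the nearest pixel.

1422 px

5:3 in 4066×4066: fills the width, so the film is 4066.00 × 2439.60.
1:1 in 3950×2370: fills the height, so the intermediate becomes 2370.00 × 2370.00 — a scale of ×0.5829.
So the film's height is 2439.60 × 0.5829 ≈ 1422.00.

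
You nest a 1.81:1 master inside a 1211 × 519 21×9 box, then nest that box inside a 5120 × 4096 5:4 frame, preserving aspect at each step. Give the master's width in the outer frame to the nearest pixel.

First fit — 1.81:1 into 1211×519 spans the height: 939.39 × 519.00.
21×9 in 5120×4096: fills the width, so the intermediate becomes 5120.00 × 2194.29 — a scale of ×4.2279.
Applying the same ×4.2279: 939.39 → 3971.66.

3972 px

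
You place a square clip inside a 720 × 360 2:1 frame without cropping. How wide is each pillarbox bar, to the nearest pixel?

180 px

Since 1.000 < 2.000, the clip is height-limited.
That makes the image 360.00 px wide (360 × 1/1).
720 − 360.00 = 360.00 px of bars (180.00 each).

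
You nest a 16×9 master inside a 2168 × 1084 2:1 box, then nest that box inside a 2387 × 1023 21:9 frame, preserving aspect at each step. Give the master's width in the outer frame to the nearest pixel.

16×9 in 2168×1084: fills the height, so the master is 1927.11 × 1084.00.
Second fit — the 2:1 canvas into 2387×1023 spans the height: 2046.00 × 1023.00 (×0.9437 from 2168×1084).
The master scales with it: width 1927.11 × 0.9437 ≈ 1818.67.

1819 px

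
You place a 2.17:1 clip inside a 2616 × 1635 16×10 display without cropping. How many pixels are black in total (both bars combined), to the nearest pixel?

1123494 pixels

2.17:1 (2.170) > 16×10 (1.600), so the clip fills the width.
That makes the image 1205.5300 px tall (2616 / 2.170).
1635 − 1205.5300 = 429.4700 px of bars.
That's 429.4700 × 2616 ≈ 1123494 black pixels.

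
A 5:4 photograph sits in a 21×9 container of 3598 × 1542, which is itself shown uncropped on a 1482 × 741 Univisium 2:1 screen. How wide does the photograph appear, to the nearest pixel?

794 px

Inside the 3598×1542 canvas the photograph is height-limited at 1927.50 × 1542.00.
The 21×9 canvas is width-limited in 1482×741, giving 1482.00 × 635.14; scale factor 0.4119.
The photograph scales with it: width 1927.50 × 0.4119 ≈ 793.93.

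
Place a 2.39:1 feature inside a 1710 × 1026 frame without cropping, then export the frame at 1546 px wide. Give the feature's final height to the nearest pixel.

647 px

Fitted into 1710×1026, the feature spans the width; its height is 1710 / 2.390 ≈ 715.48 px.
Resizing to 1546 px wide multiplies everything by 0.9041: 715.48 → 646.86 px.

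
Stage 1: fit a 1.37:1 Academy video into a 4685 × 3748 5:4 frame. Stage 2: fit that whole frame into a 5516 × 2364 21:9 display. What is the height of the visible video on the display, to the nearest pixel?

2157 px

Inside the 4685×3748 canvas the video is width-limited at 4685.00 × 3419.71.
5:4 in 5516×2364: fills the height, so the intermediate becomes 2955.00 × 2364.00 — a scale of ×0.6307.
The video scales with it: height 3419.71 × 0.6307 ≈ 2156.93.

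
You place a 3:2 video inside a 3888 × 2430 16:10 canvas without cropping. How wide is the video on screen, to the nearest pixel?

3645 px

Since 1.500 < 1.600, the video is height-limited.
That makes the image 3645.00 px wide (2430 × 3/2).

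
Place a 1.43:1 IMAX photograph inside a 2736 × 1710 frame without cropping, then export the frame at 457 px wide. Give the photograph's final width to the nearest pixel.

408 px

In the 2736×1710 frame the photograph fills the height: width = 1710 × 1.430 ≈ 2445.30 px.
The frame scales by 457/2736 = 0.1670; 2445.30 × 0.1670 ≈ 408.44 px.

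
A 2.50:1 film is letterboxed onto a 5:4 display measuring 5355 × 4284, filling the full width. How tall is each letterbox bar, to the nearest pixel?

1071 px

Content height = 5355 / 2.500 ≈ 2142.00 px.
4284 − 2142.00 = 2142.00 px of bars (1071.00 each).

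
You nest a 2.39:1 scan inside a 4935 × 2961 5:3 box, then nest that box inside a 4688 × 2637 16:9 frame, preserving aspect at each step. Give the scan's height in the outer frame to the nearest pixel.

1839 px

First fit — 2.39:1 into 4935×2961 spans the width: 4935.00 × 2064.85.
Second fit — the 5:3 canvas into 4688×2637 spans the height: 4395.00 × 2637.00 (×0.8906 from 4935×2961).
The scan scales with it: height 2064.85 × 0.8906 ≈ 1838.91.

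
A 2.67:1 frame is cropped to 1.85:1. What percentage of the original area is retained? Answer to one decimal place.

69.3%

1.85:1 is narrower than 2.67:1, so the crop keeps the full height and trims the width.
Fraction kept = (1.850)/(2.670) ≈ 69.29%.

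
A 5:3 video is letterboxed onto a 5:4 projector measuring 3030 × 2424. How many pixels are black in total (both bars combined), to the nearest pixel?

1836180 pixels

5:3 is wider than 5:4, so it spans the full width.
The video is 3030 × 3/5 ≈ 1818.0000 px tall.
Leftover height: 2424 − 1818.0000 = 606.0000 px.
Across the 3030-px span: 606.0000 × 3030 ≈ 1836180 px.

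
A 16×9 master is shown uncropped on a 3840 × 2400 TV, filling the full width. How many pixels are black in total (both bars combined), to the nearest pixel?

921600 pixels

That makes the image 2160.0000 px tall (3840 × 9/16).
Leftover height: 2400 − 2160.0000 = 240.0000 px.
That's 240.0000 × 3840 ≈ 921600 black pixels.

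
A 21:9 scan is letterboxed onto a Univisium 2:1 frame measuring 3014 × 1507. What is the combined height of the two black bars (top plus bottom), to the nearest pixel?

215 px

21:9 (2.333) > Univisium 2:1 (2.000), so the scan fills the width.
The scan is 3014 × 9/21 ≈ 1291.71 px tall.
Leftover height: 1507 − 1291.71 = 215.29 px.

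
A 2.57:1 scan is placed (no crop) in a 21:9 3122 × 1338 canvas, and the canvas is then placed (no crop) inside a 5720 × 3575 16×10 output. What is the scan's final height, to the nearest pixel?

2.57:1 in 3122×1338: fills the width, so the scan is 3122.00 × 1214.79.
Second fit — the 21:9 canvas into 5720×3575 spans the width: 5720.00 × 2451.43 (×1.8322 from 3122×1338).
So the scan's height is 1214.79 × 1.8322 ≈ 2225.68.

2226 px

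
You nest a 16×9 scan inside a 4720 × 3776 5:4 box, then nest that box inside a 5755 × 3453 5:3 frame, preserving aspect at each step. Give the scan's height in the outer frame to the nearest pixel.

2428 px

16×9 in 4720×3776: fills the width, so the scan is 4720.00 × 2655.00.
Second fit — the 5:4 canvas into 5755×3453 spans the height: 4316.25 × 3453.00 (×0.9145 from 4720×3776).
Applying the same ×0.9145: 2655.00 → 2427.89.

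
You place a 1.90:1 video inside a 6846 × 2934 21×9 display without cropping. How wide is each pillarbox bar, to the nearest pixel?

636 px

Since 1.900 < 2.333, the video is height-limited.
The video is 2934 × 1.900 ≈ 5574.60 px wide.
Leftover width: 6846 − 5574.60 = 1271.40 px → 635.70 each side.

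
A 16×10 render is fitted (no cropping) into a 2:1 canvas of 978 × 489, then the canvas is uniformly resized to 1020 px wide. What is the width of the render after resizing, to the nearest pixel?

Fitted into 978×489, the render spans the height; its width is 489 × 16/10 ≈ 782.40 px.
Scaling 978 → 1020 is ×1.0429, so the width becomes 782.40 × 1.0429 ≈ 816.00 px.

816 px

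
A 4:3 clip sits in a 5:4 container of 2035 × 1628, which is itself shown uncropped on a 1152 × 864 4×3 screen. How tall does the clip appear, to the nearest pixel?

810 px

First fit — 4:3 into 2035×1628 spans the width: 2035.00 × 1526.25.
5:4 in 1152×864: fills the height, so the intermediate becomes 1080.00 × 864.00 — a scale of ×0.5307.
So the clip's height is 1526.25 × 0.5307 ≈ 810.00.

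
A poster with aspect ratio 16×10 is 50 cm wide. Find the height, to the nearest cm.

Height = 50 × 10/16 = 31.25.

31 cm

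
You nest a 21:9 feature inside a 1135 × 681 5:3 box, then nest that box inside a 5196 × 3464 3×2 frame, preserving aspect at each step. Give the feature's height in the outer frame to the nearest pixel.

First fit — 21:9 into 1135×681 spans the width: 1135.00 × 486.43.
The 5:3 canvas is width-limited in 5196×3464, giving 5196.00 × 3117.60; scale factor 4.5780.
Applying the same ×4.5780: 486.43 → 2226.86.

2227 px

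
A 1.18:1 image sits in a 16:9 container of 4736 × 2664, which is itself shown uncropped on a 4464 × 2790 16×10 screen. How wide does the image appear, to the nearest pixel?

Inside the 4736×2664 canvas the image is height-limited at 3143.52 × 2664.00.
16:9 in 4464×2790: fills the width, so the intermediate becomes 4464.00 × 2511.00 — a scale of ×0.9426.
Applying the same ×0.9426: 3143.52 → 2962.98.

2963 px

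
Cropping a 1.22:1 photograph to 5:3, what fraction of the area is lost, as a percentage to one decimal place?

The width stays; only height is cut (since 5:3 is wider than 1.22:1).
Area ratio = (1.220)/(1.667) = 73.20%; the remaining 26.80% is cropped out.

26.8%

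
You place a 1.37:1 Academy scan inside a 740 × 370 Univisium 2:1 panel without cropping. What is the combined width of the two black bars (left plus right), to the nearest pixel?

1.37:1 Academy (1.370) < Univisium 2:1 (2.000), so the scan fills the height.
That makes the image 506.90 px wide (370 × 1.370).
Black = 740 − 506.90 = 233.10 px.

233 px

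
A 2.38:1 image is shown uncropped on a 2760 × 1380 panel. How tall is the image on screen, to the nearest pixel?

Since 2.380 > 2.000, the image is width-limited.
Content height = 2760 / 2.380 ≈ 1159.66 px.

1160 px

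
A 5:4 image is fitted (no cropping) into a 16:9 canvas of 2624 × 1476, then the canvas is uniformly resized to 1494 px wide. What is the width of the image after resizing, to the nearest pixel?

1050 px

At 2624×1476 the image is height-limited, so width = 1476 × 5/4 ≈ 1845.00 px.
The frame scales by 1494/2624 = 0.5694; 1845.00 × 0.5694 ≈ 1050.47 px.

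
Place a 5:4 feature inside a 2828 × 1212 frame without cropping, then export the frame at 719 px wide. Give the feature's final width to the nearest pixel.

Fitted into 2828×1212, the feature spans the height; its width is 1212 × 5/4 ≈ 1515.00 px.
The frame scales by 719/2828 = 0.2542; 1515.00 × 0.2542 ≈ 385.18 px.

385 px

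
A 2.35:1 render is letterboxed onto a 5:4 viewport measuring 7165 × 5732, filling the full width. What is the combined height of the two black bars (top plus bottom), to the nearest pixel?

2683 px

That makes the image 3048.94 px tall (7165 / 2.350).
Leftover height: 5732 − 3048.94 = 2683.06 px.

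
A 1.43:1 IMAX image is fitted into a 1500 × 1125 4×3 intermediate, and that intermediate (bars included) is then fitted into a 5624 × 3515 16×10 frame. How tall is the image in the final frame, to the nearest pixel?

Inside the 1500×1125 canvas the image is width-limited at 1500.00 × 1048.95.
Second fit — the 4×3 canvas into 5624×3515 spans the height: 4686.67 × 3515.00 (×3.1244 from 1500×1125).
So the image's height is 1048.95 × 3.1244 ≈ 3277.39.

3277 px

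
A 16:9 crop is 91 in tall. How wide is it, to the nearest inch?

162 in

Width = 91 / 9 × 16 = 161.78.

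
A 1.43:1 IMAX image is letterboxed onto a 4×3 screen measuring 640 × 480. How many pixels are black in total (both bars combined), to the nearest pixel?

1.43:1 IMAX is wider than 4×3, so it spans the full width.
Content height = 640 / 1.430 ≈ 447.5524 px.
480 − 447.5524 = 32.4476 px of bars.
Across the 640-px span: 32.4476 × 640 ≈ 20766 px.

20766 pixels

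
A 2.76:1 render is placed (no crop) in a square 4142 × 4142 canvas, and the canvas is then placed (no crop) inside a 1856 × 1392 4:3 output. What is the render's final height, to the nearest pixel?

504 px

Inside the 4142×4142 canvas the render is width-limited at 4142.00 × 1500.72.
square in 1856×1392: fills the height, so the intermediate becomes 1392.00 × 1392.00 — a scale of ×0.3361.
Applying the same ×0.3361: 1500.72 → 504.35.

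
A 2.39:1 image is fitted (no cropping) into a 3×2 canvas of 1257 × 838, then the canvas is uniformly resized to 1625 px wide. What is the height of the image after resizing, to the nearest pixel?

In the 1257×838 frame the image fills the width: height = 1257 / 2.390 ≈ 525.94 px.
Resizing to 1625 px wide multiplies everything by 1.2928: 525.94 → 679.92 px.

680 px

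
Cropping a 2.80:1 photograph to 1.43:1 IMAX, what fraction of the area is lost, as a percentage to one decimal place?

48.9%

1.43:1 IMAX is narrower than 2.80:1, so the crop keeps the full height and trims the width.
Fraction kept = (1.430)/(2.800) ≈ 51.07%, so 48.93% is lost.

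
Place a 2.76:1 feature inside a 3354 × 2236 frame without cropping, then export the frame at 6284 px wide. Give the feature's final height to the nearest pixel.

2277 px

In the 3354×2236 frame the feature fills the width: height = 3354 / 2.760 ≈ 1215.22 px.
Scaling 3354 → 6284 is ×1.8736, so the height becomes 1215.22 × 1.8736 ≈ 2276.81 px.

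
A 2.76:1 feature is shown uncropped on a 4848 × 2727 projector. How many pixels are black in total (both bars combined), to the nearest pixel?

2.76:1 (2.760) > 16:9 (1.778), so the feature fills the width.
Content height = 4848 / 2.760 ≈ 1756.5217 px.
2727 − 1756.5217 = 970.4783 px of bars.
Bar area = 970.4783 × 4848 ≈ 4704879 px.

4704879 pixels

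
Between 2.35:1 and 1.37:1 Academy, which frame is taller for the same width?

1.37:1 Academy

2.35 and 1.37; 2.35 > 1.37. The smaller width-to-height ratio is the taller frame.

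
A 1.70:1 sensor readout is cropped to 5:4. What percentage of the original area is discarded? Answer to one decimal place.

26.5%

Going from 1.70:1 to 5:4 means cutting width while keeping height.
Fraction kept = (1.250)/(1.700) ≈ 73.53%, so 26.47% is lost.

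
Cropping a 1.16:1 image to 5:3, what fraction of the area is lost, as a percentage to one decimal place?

30.4%

Going from 1.16:1 to 5:3 means cutting height while keeping width.
(1.160)/(1.667) ≈ 0.696 of the area survives, leaving 30.40% discarded.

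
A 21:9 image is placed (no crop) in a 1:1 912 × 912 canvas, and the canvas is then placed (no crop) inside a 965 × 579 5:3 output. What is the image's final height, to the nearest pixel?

248 px

21:9 in 912×912: fills the width, so the image is 912.00 × 390.86.
The 1:1 canvas is height-limited in 965×579, giving 579.00 × 579.00; scale factor 0.6349.
Applying the same ×0.6349: 390.86 → 248.14.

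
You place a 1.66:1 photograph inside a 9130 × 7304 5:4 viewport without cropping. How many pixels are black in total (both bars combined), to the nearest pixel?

16470520 pixels

1.66:1 (1.660) > 5:4 (1.250), so the photograph fills the width.
That makes the image 5500.0000 px tall (9130 / 1.660).
7304 − 5500.0000 = 1804.0000 px of bars.
Across the 9130-px span: 1804.0000 × 9130 ≈ 16470520 px.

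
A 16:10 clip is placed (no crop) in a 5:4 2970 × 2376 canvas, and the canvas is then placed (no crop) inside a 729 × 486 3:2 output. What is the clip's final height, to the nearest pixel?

380 px

Inside the 2970×2376 canvas the clip is width-limited at 2970.00 × 1856.25.
Second fit — the 5:4 canvas into 729×486 spans the height: 607.50 × 486.00 (×0.2045 from 2970×2376).
So the clip's height is 1856.25 × 0.2045 ≈ 379.69.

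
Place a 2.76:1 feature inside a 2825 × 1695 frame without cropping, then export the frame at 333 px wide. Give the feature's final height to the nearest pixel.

121 px

At 2825×1695 the feature is width-limited, so height = 2825 / 2.760 ≈ 1023.55 px.
Resizing to 333 px wide multiplies everything by 0.1179: 1023.55 → 120.65 px.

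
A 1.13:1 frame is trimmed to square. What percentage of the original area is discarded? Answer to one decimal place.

11.5%

Going from 1.13:1 to square means cutting width while keeping height.
Area ratio = (1.000)/(1.130) = 88.50%; the remaining 11.50% is cropped out.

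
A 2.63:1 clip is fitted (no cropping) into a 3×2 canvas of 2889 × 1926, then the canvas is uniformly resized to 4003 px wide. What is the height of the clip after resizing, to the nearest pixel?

In the 2889×1926 frame the clip fills the width: height = 2889 / 2.630 ≈ 1098.48 px.
Scaling 2889 → 4003 is ×1.3856, so the height becomes 1098.48 × 1.3856 ≈ 1522.05 px.

1522 px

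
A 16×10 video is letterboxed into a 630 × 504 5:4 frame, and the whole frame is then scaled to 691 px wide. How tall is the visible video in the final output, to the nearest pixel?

432 px

At 630×504 the video is width-limited, so height = 630 × 10/16 ≈ 393.75 px.
Resizing to 691 px wide multiplies everything by 1.0968: 393.75 → 431.88 px.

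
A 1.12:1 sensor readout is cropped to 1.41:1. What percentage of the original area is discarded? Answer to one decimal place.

Going from 1.12:1 to 1.41:1 means cutting height while keeping width.
Fraction kept = (1.120)/(1.410) ≈ 79.43%, so 20.57% is lost.

20.6%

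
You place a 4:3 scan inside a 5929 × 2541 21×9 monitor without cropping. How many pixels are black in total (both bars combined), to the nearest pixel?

6456681 pixels

4:3 is narrower than 21×9, so it spans the full height.
The scan is 2541 × 4/3 ≈ 3388.0000 px wide.
Black = 5929 − 3388.0000 = 2541.0000 px.
Bar area = 2541.0000 × 2541 ≈ 6456681 px.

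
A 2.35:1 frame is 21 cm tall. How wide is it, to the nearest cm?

49 cm

Width = 21 × 2.350 = 49.35.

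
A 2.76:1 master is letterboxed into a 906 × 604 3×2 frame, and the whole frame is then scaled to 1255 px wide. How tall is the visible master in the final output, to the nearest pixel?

At 906×604 the master is width-limited, so height = 906 / 2.760 ≈ 328.26 px.
Scaling 906 → 1255 is ×1.3852, so the height becomes 328.26 × 1.3852 ≈ 454.71 px.

455 px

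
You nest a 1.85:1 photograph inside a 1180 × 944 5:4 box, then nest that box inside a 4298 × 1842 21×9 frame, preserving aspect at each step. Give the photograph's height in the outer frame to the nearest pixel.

1245 px

Inside the 1180×944 canvas the photograph is width-limited at 1180.00 × 637.84.
Second fit — the 5:4 canvas into 4298×1842 spans the height: 2302.50 × 1842.00 (×1.9513 from 1180×944).
Applying the same ×1.9513: 637.84 → 1244.59.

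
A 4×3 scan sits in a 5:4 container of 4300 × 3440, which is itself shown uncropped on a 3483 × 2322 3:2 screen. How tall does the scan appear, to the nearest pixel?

2177 px

First fit — 4×3 into 4300×3440 spans the width: 4300.00 × 3225.00.
5:4 in 3483×2322: fills the height, so the intermediate becomes 2902.50 × 2322.00 — a scale of ×0.6750.
The scan scales with it: height 3225.00 × 0.6750 ≈ 2176.88.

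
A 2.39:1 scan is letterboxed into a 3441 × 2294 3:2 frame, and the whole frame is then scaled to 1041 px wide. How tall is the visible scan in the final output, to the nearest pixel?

At 3441×2294 the scan is width-limited, so height = 3441 / 2.390 ≈ 1439.75 px.
Resizing to 1041 px wide multiplies everything by 0.3025: 1439.75 → 435.56 px.

436 px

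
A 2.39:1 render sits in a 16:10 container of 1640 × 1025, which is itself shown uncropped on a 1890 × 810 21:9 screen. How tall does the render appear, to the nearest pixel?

2.39:1 in 1640×1025: fills the width, so the render is 1640.00 × 686.19.
The 16:10 canvas is height-limited in 1890×810, giving 1296.00 × 810.00; scale factor 0.7902.
So the render's height is 686.19 × 0.7902 ≈ 542.26.

542 px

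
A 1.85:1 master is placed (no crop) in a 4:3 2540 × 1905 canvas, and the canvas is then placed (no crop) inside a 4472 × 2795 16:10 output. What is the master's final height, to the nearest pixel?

2014 px

1.85:1 in 2540×1905: fills the width, so the master is 2540.00 × 1372.97.
4:3 in 4472×2795: fills the height, so the intermediate becomes 3726.67 × 2795.00 — a scale of ×1.4672.
The master scales with it: height 1372.97 × 1.4672 ≈ 2014.41.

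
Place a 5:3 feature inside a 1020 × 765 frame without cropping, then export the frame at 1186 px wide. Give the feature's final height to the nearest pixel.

In the 1020×765 frame the feature fills the width: height = 1020 × 3/5 ≈ 612.00 px.
Resizing to 1186 px wide multiplies everything by 1.1627: 612.00 → 711.60 px.

712 px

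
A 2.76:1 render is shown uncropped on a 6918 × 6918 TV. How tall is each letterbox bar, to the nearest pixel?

2.76:1 is wider than square, so it spans the full width.
Content height = 6918 / 2.760 ≈ 2506.52 px.
6918 − 2506.52 = 4411.48 px of bars (2205.74 each).

2206 px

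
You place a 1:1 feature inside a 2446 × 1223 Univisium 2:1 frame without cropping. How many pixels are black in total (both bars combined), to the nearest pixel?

1495729 pixels

1:1 is narrower than Univisium 2:1, so it spans the full height.
That makes the image 1223.0000 px wide (1223 × 1/1).
Black = 2446 − 1223.0000 = 1223.0000 px.
That's 1223.0000 × 1223 ≈ 1495729 black pixels.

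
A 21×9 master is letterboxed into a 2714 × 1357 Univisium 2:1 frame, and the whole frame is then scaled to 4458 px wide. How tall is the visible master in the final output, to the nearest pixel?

1911 px

In the 2714×1357 frame the master fills the width: height = 2714 × 9/21 ≈ 1163.14 px.
Resizing to 4458 px wide multiplies everything by 1.6426: 1163.14 → 1910.57 px.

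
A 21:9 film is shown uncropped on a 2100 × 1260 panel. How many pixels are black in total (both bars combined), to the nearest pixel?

21:9 is wider than 5:3, so it spans the full width.
Content height = 2100 × 9/21 ≈ 900.0000 px.
1260 − 900.0000 = 360.0000 px of bars.
That's 360.0000 × 2100 ≈ 756000 black pixels.

756000 pixels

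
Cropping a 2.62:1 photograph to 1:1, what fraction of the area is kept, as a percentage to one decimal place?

The height stays; only width is cut (since 1:1 is narrower than 2.62:1).
(1.000)/(2.620) ≈ 0.382 of the area survives.

38.2%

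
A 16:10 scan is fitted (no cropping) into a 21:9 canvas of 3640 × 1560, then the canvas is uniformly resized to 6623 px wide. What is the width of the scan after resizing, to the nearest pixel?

At 3640×1560 the scan is height-limited, so width = 1560 × 16/10 ≈ 2496.00 px.
Scaling 3640 → 6623 is ×1.8195, so the width becomes 2496.00 × 1.8195 ≈ 4541.49 px.

4541 px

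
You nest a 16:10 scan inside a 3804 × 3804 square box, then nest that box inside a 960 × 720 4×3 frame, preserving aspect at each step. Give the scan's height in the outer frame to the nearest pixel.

16:10 in 3804×3804: fills the width, so the scan is 3804.00 × 2377.50.
square in 960×720: fills the height, so the intermediate becomes 720.00 × 720.00 — a scale of ×0.1893.
The scan scales with it: height 2377.50 × 0.1893 ≈ 450.00.

450 px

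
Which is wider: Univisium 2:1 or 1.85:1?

Univisium 2:1

Univisium 2:1 = 2 and 1.85; 2 > 1.85.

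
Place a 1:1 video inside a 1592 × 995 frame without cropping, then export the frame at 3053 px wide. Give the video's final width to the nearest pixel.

At 1592×995 the video is height-limited, so width = 995 × 1/1 ≈ 995.00 px.
The frame scales by 3053/1592 = 1.9177; 995.00 × 1.9177 ≈ 1908.12 px.

1908 px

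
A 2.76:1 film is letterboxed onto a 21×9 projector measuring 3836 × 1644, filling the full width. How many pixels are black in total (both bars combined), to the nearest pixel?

The film is 3836 / 2.760 ≈ 1389.8551 px tall.
Leftover height: 1644 − 1389.8551 = 254.1449 px.
Bar area = 254.1449 × 3836 ≈ 974900 px.

974900 pixels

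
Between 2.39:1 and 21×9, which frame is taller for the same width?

2.39 and 21×9 = 2.333; 2.39 > 2.333. The smaller width-to-height ratio is the taller frame.

21×9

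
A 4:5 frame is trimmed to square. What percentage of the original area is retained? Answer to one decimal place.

The width stays; only height is cut (since square is wider than 4:5).
Area ratio = (0.800)/(1.000) = 80.00% retained.

80.0%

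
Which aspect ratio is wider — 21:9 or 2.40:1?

21:9 = 2.333 and 2.4; 2.4 > 2.333.

2.40:1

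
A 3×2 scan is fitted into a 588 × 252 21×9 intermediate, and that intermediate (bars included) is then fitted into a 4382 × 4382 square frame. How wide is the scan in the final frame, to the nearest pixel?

2817 px

3×2 in 588×252: fills the height, so the scan is 378.00 × 252.00.
Second fit — the 21×9 canvas into 4382×4382 spans the width: 4382.00 × 1878.00 (×7.4524 from 588×252).
So the scan's width is 378.00 × 7.4524 ≈ 2817.00.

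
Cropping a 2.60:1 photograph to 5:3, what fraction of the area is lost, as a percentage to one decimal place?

Going from 2.60:1 to 5:3 means cutting width while keeping height.
Fraction kept = (1.667)/(2.600) ≈ 64.10%, so 35.90% is lost.

35.9%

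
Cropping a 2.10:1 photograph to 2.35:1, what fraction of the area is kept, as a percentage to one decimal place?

The width stays; only height is cut (since 2.35:1 is wider than 2.10:1).
(2.100)/(2.350) ≈ 0.894 of the area survives.

89.4%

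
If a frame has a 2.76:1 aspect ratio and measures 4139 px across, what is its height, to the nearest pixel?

1500 px

4139 / 2.760 = 1499.64.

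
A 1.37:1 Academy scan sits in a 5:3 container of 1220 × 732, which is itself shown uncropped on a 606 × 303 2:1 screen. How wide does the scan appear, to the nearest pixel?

First fit — 1.37:1 Academy into 1220×732 spans the height: 1002.84 × 732.00.
The 5:3 canvas is height-limited in 606×303, giving 505.00 × 303.00; scale factor 0.4139.
The scan scales with it: width 1002.84 × 0.4139 ≈ 415.11.

415 px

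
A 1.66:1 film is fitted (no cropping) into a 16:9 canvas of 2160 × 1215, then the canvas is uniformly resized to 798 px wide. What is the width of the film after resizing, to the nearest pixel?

Fitted into 2160×1215, the film spans the height; its width is 1215 × 1.660 ≈ 2016.90 px.
Scaling 2160 → 798 is ×0.3694, so the width becomes 2016.90 × 0.3694 ≈ 745.13 px.

745 px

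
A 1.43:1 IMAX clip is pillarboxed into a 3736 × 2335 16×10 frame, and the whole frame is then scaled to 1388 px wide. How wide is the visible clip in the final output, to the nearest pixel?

1241 px

In the 3736×2335 frame the clip fills the height: width = 2335 × 1.430 ≈ 3339.05 px.
Resizing to 1388 px wide multiplies everything by 0.3715: 3339.05 → 1240.53 px.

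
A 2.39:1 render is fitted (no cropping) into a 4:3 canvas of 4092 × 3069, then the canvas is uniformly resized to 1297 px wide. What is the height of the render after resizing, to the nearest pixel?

543 px

Fitted into 4092×3069, the render spans the width; its height is 4092 / 2.390 ≈ 1712.13 px.
Scaling 4092 → 1297 is ×0.3170, so the height becomes 1712.13 × 0.3170 ≈ 542.68 px.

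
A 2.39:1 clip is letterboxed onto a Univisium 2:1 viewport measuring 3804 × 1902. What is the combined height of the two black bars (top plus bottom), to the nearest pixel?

Since 2.390 > 2.000, the clip is width-limited.
That makes the image 1591.63 px tall (3804 / 2.390).
Leftover height: 1902 − 1591.63 = 310.37 px.

310 px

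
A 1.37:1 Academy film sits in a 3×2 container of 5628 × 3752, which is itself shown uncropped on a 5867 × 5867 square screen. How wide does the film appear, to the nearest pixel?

5359 px

Inside the 5628×3752 canvas the film is height-limited at 5140.24 × 3752.00.
3×2 in 5867×5867: fills the width, so the intermediate becomes 5867.00 × 3911.33 — a scale of ×1.0425.
Applying the same ×1.0425: 5140.24 → 5358.53.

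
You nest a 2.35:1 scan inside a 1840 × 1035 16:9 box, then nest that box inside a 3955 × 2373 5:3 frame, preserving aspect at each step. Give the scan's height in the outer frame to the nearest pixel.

1683 px

Inside the 1840×1035 canvas the scan is width-limited at 1840.00 × 782.98.
Second fit — the 16:9 canvas into 3955×2373 spans the width: 3955.00 × 2224.69 (×2.1495 from 1840×1035).
The scan scales with it: height 782.98 × 2.1495 ≈ 1682.98.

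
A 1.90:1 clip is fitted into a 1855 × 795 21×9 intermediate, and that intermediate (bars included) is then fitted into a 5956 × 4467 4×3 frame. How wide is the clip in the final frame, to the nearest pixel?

1.90:1 in 1855×795: fills the height, so the clip is 1510.50 × 795.00.
Second fit — the 21×9 canvas into 5956×4467 spans the width: 5956.00 × 2552.57 (×3.2108 from 1855×795).
So the clip's width is 1510.50 × 3.2108 ≈ 4849.89.

4850 px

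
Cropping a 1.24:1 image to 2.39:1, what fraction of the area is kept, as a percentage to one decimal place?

51.9%

Going from 1.24:1 to 2.39:1 means cutting height while keeping width.
Fraction kept = (1.240)/(2.390) ≈ 51.88%.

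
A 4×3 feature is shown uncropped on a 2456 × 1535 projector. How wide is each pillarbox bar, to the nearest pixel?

4×3 is narrower than 16:10, so it spans the full height.
That makes the image 2046.67 px wide (1535 × 4/3).
Leftover width: 2456 − 2046.67 = 409.33 px → 204.67 each side.

205 px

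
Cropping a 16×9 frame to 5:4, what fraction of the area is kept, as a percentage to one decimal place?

5:4 is narrower than 16×9, so the crop keeps the full height and trims the width.
Area ratio = (1.250)/(1.778) = 70.31% retained.

70.3%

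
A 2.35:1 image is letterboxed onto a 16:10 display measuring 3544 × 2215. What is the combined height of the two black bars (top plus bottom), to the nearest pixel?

2.35:1 (2.350) > 16:10 (1.600), so the image fills the width.
The image is 3544 / 2.350 ≈ 1508.09 px tall.
Black = 2215 − 1508.09 = 706.91 px.

707 px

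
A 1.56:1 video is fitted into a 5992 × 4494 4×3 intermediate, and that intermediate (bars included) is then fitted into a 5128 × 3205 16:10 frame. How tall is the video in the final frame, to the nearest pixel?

1.56:1 in 5992×4494: fills the width, so the video is 5992.00 × 3841.03.
Second fit — the 4×3 canvas into 5128×3205 spans the height: 4273.33 × 3205.00 (×0.7132 from 5992×4494).
Applying the same ×0.7132: 3841.03 → 2739.32.

2739 px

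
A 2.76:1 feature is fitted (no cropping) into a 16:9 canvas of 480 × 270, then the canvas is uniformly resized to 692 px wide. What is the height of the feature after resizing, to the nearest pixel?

Fitted into 480×270, the feature spans the width; its height is 480 / 2.760 ≈ 173.91 px.
Scaling 480 → 692 is ×1.4417, so the height becomes 173.91 × 1.4417 ≈ 250.72 px.

251 px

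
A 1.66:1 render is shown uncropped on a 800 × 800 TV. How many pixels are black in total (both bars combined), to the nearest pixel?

254458 pixels

1.66:1 (1.660) > square (1.000), so the render fills the width.
The render is 800 / 1.660 ≈ 481.9277 px tall.
Black = 800 − 481.9277 = 318.0723 px.
That's 318.0723 × 800 ≈ 254458 black pixels.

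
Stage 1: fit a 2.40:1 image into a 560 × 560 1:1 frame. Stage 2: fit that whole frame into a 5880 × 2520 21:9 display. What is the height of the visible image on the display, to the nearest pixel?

Inside the 560×560 canvas the image is width-limited at 560.00 × 233.33.
The 1:1 canvas is height-limited in 5880×2520, giving 2520.00 × 2520.00; scale factor 4.5000.
Applying the same ×4.5000: 233.33 → 1050.00.

1050 px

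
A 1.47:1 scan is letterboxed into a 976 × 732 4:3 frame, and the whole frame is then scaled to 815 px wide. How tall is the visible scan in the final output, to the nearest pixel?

In the 976×732 frame the scan fills the width: height = 976 / 1.470 ≈ 663.95 px.
The frame scales by 815/976 = 0.8350; 663.95 × 0.8350 ≈ 554.42 px.

554 px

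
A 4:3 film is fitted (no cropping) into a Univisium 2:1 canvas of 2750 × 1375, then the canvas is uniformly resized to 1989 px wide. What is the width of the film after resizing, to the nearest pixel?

1326 px

At 2750×1375 the film is height-limited, so width = 1375 × 4/3 ≈ 1833.33 px.
Resizing to 1989 px wide multiplies everything by 0.7233: 1833.33 → 1326.00 px.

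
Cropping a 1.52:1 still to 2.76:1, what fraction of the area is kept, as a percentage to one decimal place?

The width stays; only height is cut (since 2.76:1 is wider than 1.52:1).
Fraction kept = (1.520)/(2.760) ≈ 55.07%.

55.1%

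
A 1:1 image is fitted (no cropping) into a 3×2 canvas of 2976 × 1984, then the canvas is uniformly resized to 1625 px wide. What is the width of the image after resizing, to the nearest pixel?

In the 2976×1984 frame the image fills the height: width = 1984 × 1/1 ≈ 1984.00 px.
Resizing to 1625 px wide multiplies everything by 0.5460: 1984.00 → 1083.33 px.

1083 px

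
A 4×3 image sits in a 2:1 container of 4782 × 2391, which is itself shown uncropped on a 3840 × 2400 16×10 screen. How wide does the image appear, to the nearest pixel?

First fit — 4×3 into 4782×2391 spans the height: 3188.00 × 2391.00.
2:1 in 3840×2400: fills the width, so the intermediate becomes 3840.00 × 1920.00 — a scale of ×0.8030.
The image scales with it: width 3188.00 × 0.8030 ≈ 2560.00.

2560 px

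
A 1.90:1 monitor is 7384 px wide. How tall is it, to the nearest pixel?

Height = 7384 / 1.900 = 3886.32.

3886 px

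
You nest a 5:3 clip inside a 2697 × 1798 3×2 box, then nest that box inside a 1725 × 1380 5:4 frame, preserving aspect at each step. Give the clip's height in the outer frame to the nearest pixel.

1035 px

Inside the 2697×1798 canvas the clip is width-limited at 2697.00 × 1618.20.
Second fit — the 3×2 canvas into 1725×1380 spans the width: 1725.00 × 1150.00 (×0.6396 from 2697×1798).
So the clip's height is 1618.20 × 0.6396 ≈ 1035.00.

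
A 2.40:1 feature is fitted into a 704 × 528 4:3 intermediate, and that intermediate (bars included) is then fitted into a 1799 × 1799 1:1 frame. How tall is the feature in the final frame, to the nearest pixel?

First fit — 2.40:1 into 704×528 spans the width: 704.00 × 293.33.
Second fit — the 4:3 canvas into 1799×1799 spans the width: 1799.00 × 1349.25 (×2.5554 from 704×528).
Applying the same ×2.5554: 293.33 → 749.58.

750 px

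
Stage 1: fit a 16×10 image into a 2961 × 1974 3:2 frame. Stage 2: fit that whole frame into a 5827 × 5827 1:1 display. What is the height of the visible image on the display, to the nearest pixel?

First fit — 16×10 into 2961×1974 spans the width: 2961.00 × 1850.62.
3:2 in 5827×5827: fills the width, so the intermediate becomes 5827.00 × 3884.67 — a scale of ×1.9679.
So the image's height is 1850.62 × 1.9679 ≈ 3641.88.

3642 px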